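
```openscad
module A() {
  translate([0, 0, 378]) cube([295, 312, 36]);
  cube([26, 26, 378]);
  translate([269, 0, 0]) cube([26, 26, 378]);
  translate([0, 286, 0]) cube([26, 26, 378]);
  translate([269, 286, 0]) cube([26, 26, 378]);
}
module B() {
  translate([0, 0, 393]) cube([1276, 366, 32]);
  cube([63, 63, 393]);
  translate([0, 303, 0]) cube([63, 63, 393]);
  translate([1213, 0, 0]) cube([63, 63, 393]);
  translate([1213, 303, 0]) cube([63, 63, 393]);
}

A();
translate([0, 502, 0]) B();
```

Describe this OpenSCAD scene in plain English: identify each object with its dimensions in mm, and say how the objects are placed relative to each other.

A is a simple wooden stool: a rectangular seat 295 mm (x) by 312 mm (y), 36 mm thick, top face at z = 414 mm, on four square legs, each 26×26 mm in cross-section. The legs rest on z = 0, each flush with a corner of the seat.

B is a bench: a 1276×366 mm seat slab, 32 mm thick, top at z = 425 mm, on four 63×63 mm square legs flush with the seat corners and standing on z = 0.

The bench is on the floor beside the stool on its +y side.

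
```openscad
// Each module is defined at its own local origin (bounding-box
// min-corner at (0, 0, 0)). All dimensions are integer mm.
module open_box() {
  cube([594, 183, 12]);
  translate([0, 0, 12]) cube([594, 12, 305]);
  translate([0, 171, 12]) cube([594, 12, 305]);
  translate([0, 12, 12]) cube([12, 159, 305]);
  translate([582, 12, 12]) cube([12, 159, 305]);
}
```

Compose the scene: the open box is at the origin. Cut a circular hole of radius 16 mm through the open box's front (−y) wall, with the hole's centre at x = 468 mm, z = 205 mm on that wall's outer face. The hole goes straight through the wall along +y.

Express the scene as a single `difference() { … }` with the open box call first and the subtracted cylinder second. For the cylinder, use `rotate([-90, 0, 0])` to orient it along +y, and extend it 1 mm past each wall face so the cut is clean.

difference() {
  open_box();
  translate([468, -1, 205]) rotate([-90, 0, 0]) cylinder(h = 14, r = 16);
}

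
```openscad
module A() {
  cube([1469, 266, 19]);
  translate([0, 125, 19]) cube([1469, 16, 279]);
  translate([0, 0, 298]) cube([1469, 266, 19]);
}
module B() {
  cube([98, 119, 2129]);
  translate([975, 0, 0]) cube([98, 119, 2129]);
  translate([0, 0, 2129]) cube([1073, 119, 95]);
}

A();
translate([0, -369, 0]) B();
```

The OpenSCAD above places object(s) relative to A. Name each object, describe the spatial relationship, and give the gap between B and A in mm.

The door frame's nearest face is 250 mm from the I-beam's −y face.

A is an I-beam. B is a door frame. The door frame is on the floor beside the I-beam on its −y side. The gap between the door frame and the I-beam is 250 mm.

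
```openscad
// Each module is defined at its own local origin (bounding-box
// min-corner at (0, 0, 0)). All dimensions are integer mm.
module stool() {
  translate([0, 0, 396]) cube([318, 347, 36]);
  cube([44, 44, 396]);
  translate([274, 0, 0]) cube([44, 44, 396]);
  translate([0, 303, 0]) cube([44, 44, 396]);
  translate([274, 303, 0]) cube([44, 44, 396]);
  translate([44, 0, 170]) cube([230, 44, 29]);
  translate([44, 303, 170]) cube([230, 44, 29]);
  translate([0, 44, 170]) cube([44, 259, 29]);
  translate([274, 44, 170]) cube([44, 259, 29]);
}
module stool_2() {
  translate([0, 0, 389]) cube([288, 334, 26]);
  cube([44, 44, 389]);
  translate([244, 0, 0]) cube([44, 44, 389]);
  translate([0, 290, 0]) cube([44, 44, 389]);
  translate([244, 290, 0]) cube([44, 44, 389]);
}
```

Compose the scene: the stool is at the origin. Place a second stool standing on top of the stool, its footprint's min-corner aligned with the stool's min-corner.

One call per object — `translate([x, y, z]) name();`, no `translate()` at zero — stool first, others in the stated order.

stool();
translate([0, 0, 432]) stool_2();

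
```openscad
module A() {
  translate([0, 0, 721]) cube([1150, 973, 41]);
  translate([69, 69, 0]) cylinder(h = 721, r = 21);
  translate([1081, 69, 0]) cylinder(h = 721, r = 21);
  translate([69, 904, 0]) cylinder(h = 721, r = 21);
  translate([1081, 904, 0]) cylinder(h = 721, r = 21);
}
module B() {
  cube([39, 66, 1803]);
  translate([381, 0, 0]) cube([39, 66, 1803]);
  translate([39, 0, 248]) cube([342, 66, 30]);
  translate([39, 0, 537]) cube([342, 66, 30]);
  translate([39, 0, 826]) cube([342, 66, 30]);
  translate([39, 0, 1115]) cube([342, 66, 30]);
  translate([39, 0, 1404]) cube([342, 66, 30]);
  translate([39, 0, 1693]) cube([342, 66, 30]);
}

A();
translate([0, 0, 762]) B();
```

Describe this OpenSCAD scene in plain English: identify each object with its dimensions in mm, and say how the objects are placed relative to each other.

A is a table: top 1150 mm (x) × 973 mm (y), 41 mm thick, upper face at z = 762 mm, on four round legs of 42 mm diameter, each leg's bounding box inset 48 mm from the nearest pair of top edges, running from z = 0 to the bottom of the top.

B is a wooden ladder with two side rails of 39×66 mm section and 1803 mm height, set 420 mm apart overall. Between them run 6 rectangular rungs (66 mm deep, 30 mm thick), front faces flush with the rails' −y face. The bottom of the first rung is 248 mm above the floor and each subsequent rung is 289 mm higher than the one below.

The ladder is on top of the table.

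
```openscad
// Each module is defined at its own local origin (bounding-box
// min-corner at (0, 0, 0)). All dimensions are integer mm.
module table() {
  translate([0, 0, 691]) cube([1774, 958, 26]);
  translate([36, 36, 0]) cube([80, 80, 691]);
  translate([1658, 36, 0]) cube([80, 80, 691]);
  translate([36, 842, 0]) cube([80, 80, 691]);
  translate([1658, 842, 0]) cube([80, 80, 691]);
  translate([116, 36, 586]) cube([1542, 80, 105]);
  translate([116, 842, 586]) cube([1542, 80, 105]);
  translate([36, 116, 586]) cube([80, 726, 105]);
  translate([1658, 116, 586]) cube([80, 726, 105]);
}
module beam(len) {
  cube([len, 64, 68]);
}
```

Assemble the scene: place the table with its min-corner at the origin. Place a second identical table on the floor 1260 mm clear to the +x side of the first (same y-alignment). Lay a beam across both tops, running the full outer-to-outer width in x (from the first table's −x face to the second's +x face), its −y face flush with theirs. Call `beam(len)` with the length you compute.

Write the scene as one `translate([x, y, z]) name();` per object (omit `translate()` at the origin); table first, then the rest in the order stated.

table();
translate([3034, 0, 0]) table();
translate([0, 0, 717]) beam(4808);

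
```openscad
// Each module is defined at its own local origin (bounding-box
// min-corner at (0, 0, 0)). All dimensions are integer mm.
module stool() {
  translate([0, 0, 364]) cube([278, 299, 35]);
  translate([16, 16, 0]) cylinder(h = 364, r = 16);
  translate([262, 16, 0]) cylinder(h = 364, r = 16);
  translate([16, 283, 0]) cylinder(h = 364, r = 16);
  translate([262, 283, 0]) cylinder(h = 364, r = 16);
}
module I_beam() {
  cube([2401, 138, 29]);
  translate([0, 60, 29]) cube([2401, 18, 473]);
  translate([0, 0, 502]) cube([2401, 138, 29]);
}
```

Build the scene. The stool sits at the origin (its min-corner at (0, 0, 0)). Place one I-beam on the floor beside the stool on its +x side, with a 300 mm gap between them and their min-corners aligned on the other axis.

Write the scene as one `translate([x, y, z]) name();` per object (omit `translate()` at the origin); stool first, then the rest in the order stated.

stool();
translate([578, 0, 0]) I_beam();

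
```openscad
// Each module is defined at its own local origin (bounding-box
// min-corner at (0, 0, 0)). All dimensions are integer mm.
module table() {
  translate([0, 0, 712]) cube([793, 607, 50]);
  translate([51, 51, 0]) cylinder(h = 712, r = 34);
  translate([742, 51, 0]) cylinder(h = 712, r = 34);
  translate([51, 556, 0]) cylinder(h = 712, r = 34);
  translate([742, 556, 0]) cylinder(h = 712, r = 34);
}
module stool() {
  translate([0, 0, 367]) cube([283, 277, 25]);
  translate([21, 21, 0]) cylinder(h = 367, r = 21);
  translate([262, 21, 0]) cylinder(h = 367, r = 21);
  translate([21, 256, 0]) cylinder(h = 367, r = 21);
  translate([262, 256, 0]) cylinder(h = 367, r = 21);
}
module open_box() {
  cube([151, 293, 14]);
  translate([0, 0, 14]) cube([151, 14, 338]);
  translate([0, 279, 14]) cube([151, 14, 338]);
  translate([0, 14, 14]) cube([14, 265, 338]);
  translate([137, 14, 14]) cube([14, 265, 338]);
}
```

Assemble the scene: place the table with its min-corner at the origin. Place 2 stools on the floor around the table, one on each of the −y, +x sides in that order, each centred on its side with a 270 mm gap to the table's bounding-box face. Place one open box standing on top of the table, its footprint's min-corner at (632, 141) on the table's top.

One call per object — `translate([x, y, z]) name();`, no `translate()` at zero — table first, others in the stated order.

table();
translate([255, -547, 0]) stool();
translate([1063, 165, 0]) stool();
translate([632, 141, 762]) open_box();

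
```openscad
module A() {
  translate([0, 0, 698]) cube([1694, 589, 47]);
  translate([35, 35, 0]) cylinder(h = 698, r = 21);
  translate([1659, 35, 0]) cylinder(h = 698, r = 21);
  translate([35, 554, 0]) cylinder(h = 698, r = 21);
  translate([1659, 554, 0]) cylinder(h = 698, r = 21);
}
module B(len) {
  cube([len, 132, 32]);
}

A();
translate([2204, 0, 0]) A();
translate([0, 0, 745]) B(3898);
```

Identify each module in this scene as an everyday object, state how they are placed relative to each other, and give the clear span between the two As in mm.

A is a table. B is a beam. A beam spans the tops of two tables. The clear span between the two tables is 510 mm.

Second table starts at x = 2204; first ends at x = 1694; clear span = 2204 − 1694 = 510 mm.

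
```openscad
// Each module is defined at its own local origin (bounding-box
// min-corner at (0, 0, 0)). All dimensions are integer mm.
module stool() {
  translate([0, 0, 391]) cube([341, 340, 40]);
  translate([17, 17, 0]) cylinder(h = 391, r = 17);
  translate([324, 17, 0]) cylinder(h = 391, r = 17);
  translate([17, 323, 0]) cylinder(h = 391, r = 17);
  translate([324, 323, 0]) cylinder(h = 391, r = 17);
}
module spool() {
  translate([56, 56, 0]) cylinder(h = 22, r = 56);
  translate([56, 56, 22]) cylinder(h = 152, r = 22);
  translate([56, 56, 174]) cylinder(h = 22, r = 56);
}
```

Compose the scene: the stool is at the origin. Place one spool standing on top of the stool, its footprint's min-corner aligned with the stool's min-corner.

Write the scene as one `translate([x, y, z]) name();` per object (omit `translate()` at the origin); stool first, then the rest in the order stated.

stool();
translate([0, 0, 431]) spool();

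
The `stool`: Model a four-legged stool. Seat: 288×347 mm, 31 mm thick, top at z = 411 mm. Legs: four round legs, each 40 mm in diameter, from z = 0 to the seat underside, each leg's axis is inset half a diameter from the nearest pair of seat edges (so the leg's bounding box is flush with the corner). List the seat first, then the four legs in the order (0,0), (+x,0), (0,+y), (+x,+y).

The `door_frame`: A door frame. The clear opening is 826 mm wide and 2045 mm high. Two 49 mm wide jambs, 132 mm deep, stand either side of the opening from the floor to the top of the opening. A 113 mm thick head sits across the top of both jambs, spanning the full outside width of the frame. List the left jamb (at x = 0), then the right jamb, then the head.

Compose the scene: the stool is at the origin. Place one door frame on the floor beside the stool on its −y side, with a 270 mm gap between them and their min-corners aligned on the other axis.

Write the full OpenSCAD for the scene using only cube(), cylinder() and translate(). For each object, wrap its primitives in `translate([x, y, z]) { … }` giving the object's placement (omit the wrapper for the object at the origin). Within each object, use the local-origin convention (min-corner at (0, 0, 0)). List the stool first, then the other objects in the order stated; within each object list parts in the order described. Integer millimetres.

translate([0, 0, 380]) cube([288, 347, 31]);
translate([20, 20, 0]) cylinder(h = 380, r = 20);
translate([268, 20, 0]) cylinder(h = 380, r = 20);
translate([20, 327, 0]) cylinder(h = 380, r = 20);
translate([268, 327, 0]) cylinder(h = 380, r = 20);
translate([0, -402, 0]) {
  cube([49, 132, 2045]);
  translate([875, 0, 0]) cube([49, 132, 2045]);
  translate([0, 0, 2045]) cube([924, 132, 113]);
}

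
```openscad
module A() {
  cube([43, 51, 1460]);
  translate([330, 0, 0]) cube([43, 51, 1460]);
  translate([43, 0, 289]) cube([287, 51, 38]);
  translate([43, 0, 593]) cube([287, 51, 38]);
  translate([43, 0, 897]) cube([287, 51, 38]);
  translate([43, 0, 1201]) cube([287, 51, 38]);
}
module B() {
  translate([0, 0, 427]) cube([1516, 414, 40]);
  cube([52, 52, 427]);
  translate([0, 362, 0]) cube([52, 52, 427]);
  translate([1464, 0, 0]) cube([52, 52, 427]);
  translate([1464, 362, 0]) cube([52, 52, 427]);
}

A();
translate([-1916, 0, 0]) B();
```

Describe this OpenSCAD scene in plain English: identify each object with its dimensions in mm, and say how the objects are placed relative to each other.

A is a wooden ladder with two side rails of 43×51 mm section and 1460 mm height, set 373 mm apart overall. Between them run 4 rectangular rungs (51 mm deep, 38 mm thick), front faces flush with the rails' −y face. The bottom of the first rung is 289 mm above the floor and each subsequent rung is 304 mm higher than the one below.

B is a long wooden bench with a 1516 mm (x) × 414 mm (y) seat, 40 mm thick, its top surface 467 mm above the floor. Four 52 mm square legs at the seat corners, flush with the edges, run from z = 0 to the seat underside.

The bench is on the floor beside the ladder on its −x side.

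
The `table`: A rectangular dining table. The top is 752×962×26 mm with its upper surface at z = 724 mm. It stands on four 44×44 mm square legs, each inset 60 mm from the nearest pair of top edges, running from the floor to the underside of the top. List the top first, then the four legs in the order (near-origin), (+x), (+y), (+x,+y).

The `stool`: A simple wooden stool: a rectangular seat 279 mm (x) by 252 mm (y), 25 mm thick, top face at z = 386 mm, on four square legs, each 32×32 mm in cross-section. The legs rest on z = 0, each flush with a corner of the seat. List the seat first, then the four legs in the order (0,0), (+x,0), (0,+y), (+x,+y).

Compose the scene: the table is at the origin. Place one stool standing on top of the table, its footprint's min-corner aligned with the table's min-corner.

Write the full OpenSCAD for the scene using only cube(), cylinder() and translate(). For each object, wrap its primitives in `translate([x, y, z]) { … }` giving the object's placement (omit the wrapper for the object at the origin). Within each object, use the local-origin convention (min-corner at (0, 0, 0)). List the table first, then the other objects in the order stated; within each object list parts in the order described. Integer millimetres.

translate([0, 0, 698]) cube([752, 962, 26]);
translate([60, 60, 0]) cube([44, 44, 698]);
translate([648, 60, 0]) cube([44, 44, 698]);
translate([60, 858, 0]) cube([44, 44, 698]);
translate([648, 858, 0]) cube([44, 44, 698]);
translate([0, 0, 724]) {
  translate([0, 0, 361]) cube([279, 252, 25]);
  cube([32, 32, 361]);
  translate([247, 0, 0]) cube([32, 32, 361]);
  translate([0, 220, 0]) cube([32, 32, 361]);
  translate([247, 220, 0]) cube([32, 32, 361]);
}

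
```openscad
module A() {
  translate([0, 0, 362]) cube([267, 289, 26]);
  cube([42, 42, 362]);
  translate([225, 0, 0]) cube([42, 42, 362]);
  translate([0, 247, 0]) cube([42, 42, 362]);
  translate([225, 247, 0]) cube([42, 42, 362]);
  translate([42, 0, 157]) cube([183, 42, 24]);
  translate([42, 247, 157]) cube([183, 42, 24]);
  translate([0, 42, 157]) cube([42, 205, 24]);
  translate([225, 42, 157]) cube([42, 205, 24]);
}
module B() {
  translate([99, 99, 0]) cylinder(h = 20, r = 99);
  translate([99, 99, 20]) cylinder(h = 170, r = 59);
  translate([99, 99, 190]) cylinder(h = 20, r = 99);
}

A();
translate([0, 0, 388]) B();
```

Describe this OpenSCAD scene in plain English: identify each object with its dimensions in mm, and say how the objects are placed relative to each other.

A is a four-legged stool. The seat is a 267×289×26 mm slab whose top surface is at z = 388 mm; four square legs, each 42×42 mm in cross-section, run from the floor (z = 0) to the underside of the seat, each flush with a corner of the seat. Four stretchers, 42 mm wide and 24 mm tall, connect adjacent legs with their undersides at z = 157 mm, each running between the inner faces of the legs it joins and aligned with the legs' outer faces on the other axis.

B is a spool: two coaxial disc flanges of radius 99 mm and thickness 20 mm, joined by a core cylinder of radius 59 mm and height 170 mm. The lower flange rests on z = 0 and the three cylinders share a vertical axis.

The spool is on top of the stool.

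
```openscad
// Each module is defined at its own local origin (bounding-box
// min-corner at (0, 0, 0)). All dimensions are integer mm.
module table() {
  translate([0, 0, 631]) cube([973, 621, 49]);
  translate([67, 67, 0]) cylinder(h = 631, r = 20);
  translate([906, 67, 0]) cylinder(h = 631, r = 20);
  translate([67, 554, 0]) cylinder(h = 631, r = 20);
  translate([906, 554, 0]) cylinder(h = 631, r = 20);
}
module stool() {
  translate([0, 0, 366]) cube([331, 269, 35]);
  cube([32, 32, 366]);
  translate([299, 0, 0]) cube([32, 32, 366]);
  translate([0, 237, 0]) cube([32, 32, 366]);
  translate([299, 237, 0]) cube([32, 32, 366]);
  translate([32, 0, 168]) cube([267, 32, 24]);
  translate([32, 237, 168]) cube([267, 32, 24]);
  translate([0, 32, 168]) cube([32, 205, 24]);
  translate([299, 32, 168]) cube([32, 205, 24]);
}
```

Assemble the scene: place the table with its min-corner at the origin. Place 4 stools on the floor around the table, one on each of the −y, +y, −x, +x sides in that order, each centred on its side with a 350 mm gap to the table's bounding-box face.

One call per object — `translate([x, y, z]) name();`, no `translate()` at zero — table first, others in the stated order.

table();
translate([321, -619, 0]) stool();
translate([321, 971, 0]) stool();
translate([-681, 176, 0]) stool();
translate([1323, 176, 0]) stool();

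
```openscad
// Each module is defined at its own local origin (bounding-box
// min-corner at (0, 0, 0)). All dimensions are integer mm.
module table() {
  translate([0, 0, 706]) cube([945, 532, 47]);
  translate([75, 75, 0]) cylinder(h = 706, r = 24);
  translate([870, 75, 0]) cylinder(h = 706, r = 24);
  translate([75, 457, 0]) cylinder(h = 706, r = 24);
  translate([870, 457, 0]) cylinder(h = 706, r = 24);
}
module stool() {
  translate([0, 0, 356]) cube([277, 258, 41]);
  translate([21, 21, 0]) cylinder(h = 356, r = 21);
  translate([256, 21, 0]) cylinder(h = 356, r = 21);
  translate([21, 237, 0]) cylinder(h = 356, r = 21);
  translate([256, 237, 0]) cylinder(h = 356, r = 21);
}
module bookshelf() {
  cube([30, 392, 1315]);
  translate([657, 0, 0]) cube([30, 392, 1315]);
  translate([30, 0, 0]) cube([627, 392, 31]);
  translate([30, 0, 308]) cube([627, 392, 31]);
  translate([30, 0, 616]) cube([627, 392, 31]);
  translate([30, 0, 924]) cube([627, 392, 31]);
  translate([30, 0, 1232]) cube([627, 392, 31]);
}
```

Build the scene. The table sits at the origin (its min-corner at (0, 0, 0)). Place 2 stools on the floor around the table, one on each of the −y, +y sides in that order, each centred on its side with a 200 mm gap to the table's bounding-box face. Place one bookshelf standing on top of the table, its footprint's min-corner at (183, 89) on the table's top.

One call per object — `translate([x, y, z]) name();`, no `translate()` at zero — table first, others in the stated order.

table();
translate([334, -458, 0]) stool();
translate([334, 732, 0]) stool();
translate([183, 89, 753]) bookshelf();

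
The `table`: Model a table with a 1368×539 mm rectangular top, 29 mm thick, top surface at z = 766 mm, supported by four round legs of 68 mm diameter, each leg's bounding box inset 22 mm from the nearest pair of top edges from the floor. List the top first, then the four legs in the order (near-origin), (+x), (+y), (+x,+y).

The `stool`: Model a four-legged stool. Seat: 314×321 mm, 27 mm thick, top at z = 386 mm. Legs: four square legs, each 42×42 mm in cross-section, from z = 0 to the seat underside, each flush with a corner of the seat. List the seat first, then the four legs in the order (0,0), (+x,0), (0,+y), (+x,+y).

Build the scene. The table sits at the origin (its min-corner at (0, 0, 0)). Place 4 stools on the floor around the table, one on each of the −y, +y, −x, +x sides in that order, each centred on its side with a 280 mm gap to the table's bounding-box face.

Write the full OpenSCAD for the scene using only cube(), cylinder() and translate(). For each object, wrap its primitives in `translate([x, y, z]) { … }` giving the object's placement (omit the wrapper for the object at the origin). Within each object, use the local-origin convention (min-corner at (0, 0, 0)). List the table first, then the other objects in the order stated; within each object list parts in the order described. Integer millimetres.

translate([0, 0, 737]) cube([1368, 539, 29]);
translate([56, 56, 0]) cylinder(h = 737, r = 34);
translate([1312, 56, 0]) cylinder(h = 737, r = 34);
translate([56, 483, 0]) cylinder(h = 737, r = 34);
translate([1312, 483, 0]) cylinder(h = 737, r = 34);
translate([527, -601, 0]) {
  translate([0, 0, 359]) cube([314, 321, 27]);
  cube([42, 42, 359]);
  translate([272, 0, 0]) cube([42, 42, 359]);
  translate([0, 279, 0]) cube([42, 42, 359]);
  translate([272, 279, 0]) cube([42, 42, 359]);
}
translate([527, 819, 0]) {
  translate([0, 0, 359]) cube([314, 321, 27]);
  cube([42, 42, 359]);
  translate([272, 0, 0]) cube([42, 42, 359]);
  translate([0, 279, 0]) cube([42, 42, 359]);
  translate([272, 279, 0]) cube([42, 42, 359]);
}
translate([-594, 109, 0]) {
  translate([0, 0, 359]) cube([314, 321, 27]);
  cube([42, 42, 359]);
  translate([272, 0, 0]) cube([42, 42, 359]);
  translate([0, 279, 0]) cube([42, 42, 359]);
  translate([272, 279, 0]) cube([42, 42, 359]);
}
translate([1648, 109, 0]) {
  translate([0, 0, 359]) cube([314, 321, 27]);
  cube([42, 42, 359]);
  translate([272, 0, 0]) cube([42, 42, 359]);
  translate([0, 279, 0]) cube([42, 42, 359]);
  translate([272, 279, 0]) cube([42, 42, 359]);
}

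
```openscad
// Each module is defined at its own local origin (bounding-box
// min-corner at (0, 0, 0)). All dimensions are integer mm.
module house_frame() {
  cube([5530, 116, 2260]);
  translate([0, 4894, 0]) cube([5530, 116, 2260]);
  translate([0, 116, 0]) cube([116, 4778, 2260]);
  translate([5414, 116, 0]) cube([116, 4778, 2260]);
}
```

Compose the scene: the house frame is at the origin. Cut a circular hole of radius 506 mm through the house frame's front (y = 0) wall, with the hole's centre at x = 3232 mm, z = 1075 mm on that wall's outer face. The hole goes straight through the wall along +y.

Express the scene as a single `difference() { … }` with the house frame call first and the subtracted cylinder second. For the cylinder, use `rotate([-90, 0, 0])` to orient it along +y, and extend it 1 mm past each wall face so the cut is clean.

difference() {
  house_frame();
  translate([3232, -1, 1075]) rotate([-90, 0, 0]) cylinder(h = 118, r = 506);
}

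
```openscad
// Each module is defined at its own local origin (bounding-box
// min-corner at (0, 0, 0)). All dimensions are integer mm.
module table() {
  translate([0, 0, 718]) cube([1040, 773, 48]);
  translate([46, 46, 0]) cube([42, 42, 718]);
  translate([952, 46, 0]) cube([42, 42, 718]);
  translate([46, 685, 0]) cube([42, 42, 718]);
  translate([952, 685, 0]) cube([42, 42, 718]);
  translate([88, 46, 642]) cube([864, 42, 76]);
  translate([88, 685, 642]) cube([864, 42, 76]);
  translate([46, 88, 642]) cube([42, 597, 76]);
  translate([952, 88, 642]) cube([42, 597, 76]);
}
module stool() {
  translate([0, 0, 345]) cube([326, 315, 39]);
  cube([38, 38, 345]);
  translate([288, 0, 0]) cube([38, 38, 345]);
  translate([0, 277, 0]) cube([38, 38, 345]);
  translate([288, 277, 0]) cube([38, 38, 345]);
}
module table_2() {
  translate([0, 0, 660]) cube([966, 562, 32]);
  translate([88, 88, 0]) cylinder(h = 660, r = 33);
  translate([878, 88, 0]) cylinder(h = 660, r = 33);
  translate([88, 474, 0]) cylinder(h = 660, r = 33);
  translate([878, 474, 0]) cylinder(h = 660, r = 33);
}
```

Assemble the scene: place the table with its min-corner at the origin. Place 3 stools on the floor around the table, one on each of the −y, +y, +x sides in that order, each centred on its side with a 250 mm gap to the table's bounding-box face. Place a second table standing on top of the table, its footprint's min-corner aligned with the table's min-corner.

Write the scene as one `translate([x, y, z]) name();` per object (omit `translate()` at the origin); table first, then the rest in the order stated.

table();
translate([357, -565, 0]) stool();
translate([357, 1023, 0]) stool();
translate([1290, 229, 0]) stool();
translate([0, 0, 766]) table_2();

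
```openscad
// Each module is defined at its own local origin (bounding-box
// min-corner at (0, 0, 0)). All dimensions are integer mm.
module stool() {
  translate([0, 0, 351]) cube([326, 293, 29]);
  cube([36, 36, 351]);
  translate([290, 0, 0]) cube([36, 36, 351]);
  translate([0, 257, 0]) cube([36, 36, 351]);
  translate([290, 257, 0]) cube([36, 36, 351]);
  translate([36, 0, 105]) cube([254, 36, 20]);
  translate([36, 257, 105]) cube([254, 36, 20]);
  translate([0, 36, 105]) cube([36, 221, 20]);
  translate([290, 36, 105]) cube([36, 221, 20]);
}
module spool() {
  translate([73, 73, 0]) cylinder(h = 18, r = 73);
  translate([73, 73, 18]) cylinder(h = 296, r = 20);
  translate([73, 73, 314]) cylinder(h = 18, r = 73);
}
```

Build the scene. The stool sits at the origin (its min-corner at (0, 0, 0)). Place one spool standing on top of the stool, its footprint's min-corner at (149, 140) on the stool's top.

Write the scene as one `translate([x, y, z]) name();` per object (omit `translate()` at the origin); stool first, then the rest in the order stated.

stool();
translate([149, 140, 380]) spool();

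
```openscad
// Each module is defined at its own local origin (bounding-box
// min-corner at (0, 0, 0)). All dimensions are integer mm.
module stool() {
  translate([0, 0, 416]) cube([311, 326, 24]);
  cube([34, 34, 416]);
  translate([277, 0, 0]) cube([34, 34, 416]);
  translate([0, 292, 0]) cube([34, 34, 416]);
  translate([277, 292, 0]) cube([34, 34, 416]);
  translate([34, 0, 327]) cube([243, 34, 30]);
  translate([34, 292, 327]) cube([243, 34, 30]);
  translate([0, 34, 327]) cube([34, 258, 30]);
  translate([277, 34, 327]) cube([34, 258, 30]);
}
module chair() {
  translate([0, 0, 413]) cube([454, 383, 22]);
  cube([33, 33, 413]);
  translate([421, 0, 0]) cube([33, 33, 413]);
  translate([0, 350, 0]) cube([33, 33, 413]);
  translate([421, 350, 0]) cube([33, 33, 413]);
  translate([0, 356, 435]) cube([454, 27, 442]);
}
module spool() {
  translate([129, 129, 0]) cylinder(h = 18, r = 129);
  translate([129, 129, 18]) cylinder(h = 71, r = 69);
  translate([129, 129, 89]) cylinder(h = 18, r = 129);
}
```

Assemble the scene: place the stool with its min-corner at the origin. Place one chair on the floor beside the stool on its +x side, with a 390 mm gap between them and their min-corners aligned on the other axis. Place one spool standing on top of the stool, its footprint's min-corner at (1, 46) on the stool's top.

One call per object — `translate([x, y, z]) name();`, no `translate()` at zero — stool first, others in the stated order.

stool();
translate([701, 0, 0]) chair();
translate([1, 46, 440]) spool();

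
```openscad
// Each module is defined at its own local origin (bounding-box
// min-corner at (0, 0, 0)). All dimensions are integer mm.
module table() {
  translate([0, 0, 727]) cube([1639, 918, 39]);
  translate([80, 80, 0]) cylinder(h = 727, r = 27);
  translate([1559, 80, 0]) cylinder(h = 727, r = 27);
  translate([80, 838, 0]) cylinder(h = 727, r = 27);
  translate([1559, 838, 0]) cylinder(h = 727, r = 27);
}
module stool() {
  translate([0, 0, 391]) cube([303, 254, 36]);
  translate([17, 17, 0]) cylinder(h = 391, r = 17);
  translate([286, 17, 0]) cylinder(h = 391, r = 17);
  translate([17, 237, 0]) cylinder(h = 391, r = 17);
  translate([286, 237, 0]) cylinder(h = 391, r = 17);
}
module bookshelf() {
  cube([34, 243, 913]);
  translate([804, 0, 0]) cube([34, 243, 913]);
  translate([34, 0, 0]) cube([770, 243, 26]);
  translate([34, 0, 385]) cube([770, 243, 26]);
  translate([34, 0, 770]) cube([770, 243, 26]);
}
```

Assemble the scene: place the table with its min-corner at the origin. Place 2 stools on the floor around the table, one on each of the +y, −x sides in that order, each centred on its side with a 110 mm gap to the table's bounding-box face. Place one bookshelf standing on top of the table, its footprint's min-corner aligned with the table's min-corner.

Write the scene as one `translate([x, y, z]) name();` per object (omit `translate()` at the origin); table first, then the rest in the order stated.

table();
translate([668, 1028, 0]) stool();
translate([-413, 332, 0]) stool();
translate([0, 0, 766]) bookshelf();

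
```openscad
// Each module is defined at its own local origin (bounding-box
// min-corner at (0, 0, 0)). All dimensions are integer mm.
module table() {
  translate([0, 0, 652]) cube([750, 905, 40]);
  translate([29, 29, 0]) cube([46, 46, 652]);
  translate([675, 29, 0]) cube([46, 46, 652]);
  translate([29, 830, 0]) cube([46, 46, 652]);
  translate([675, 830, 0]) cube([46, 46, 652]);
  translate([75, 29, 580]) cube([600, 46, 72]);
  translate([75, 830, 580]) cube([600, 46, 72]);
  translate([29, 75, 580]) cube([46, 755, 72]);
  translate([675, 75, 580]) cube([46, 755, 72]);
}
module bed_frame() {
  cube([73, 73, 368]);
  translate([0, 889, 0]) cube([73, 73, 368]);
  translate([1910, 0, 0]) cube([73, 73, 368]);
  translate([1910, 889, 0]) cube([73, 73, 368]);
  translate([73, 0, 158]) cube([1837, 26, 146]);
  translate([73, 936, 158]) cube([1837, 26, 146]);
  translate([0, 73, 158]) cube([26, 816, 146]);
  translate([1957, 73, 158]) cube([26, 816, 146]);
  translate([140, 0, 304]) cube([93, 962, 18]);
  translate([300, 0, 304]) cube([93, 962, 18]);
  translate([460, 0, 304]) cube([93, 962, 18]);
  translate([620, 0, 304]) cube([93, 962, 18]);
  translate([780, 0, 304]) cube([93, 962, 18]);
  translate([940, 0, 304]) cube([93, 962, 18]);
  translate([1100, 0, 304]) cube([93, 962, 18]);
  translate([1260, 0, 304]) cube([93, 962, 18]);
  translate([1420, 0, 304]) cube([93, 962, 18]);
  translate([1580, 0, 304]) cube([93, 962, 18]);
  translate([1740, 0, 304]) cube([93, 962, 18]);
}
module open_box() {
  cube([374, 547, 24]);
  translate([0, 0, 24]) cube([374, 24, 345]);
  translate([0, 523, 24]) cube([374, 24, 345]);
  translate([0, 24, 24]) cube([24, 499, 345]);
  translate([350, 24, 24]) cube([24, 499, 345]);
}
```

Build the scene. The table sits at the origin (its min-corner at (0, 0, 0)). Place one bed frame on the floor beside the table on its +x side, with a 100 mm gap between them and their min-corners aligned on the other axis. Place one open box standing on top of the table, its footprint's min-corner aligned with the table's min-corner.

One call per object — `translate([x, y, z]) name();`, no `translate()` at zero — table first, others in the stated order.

table();
translate([850, 0, 0]) bed_frame();
translate([0, 0, 692]) open_box();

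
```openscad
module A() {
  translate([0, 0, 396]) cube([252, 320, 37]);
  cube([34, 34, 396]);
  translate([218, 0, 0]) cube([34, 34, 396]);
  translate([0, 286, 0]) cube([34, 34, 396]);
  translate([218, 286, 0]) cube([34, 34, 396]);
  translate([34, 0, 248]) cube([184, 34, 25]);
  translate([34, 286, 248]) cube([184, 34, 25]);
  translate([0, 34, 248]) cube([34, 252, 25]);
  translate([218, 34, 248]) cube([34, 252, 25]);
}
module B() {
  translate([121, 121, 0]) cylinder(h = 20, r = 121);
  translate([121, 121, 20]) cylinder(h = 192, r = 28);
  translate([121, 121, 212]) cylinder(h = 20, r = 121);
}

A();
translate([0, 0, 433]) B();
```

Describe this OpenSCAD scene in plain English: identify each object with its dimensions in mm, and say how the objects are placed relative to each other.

A is a four-legged stool. The seat is a 252×320×37 mm slab whose top surface is at z = 433 mm; four square legs, each 34×34 mm in cross-section, run from the floor (z = 0) to the underside of the seat, each flush with a corner of the seat. Four stretchers, 34 mm wide and 25 mm tall, connect adjacent legs with their undersides at z = 248 mm, each running between the inner faces of the legs it joins and aligned with the legs' outer faces on the other axis.

B is a spool: two coaxial disc flanges of radius 121 mm and thickness 20 mm, joined by a core cylinder of radius 28 mm and height 192 mm. The lower flange rests on z = 0 and the three cylinders share a vertical axis.

The spool is on top of the stool.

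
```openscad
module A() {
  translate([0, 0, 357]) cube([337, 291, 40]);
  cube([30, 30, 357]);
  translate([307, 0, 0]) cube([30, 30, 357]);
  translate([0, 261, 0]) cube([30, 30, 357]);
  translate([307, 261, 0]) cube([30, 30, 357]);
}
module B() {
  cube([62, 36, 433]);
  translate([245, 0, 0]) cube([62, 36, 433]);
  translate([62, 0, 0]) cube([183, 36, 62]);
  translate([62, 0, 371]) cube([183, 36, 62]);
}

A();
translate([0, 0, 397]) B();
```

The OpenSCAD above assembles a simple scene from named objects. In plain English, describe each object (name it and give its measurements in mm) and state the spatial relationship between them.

A is a four-legged stool. The seat is 337×291 mm, 40 mm thick, top at z = 397 mm. It stands on four square legs, each 30×30 mm in cross-section, from z = 0 to the seat underside, each flush with a corner of the seat.

B is a rectangular picture frame lying in the x–z plane (depth along y). The opening is 183 mm wide (x) by 309 mm tall (z), surrounded by a border 62 mm wide on all four sides. The frame is 36 mm deep and is made of two full-height vertical stiles with two horizontal rails fitted between them.

The picture frame is on top of the stool.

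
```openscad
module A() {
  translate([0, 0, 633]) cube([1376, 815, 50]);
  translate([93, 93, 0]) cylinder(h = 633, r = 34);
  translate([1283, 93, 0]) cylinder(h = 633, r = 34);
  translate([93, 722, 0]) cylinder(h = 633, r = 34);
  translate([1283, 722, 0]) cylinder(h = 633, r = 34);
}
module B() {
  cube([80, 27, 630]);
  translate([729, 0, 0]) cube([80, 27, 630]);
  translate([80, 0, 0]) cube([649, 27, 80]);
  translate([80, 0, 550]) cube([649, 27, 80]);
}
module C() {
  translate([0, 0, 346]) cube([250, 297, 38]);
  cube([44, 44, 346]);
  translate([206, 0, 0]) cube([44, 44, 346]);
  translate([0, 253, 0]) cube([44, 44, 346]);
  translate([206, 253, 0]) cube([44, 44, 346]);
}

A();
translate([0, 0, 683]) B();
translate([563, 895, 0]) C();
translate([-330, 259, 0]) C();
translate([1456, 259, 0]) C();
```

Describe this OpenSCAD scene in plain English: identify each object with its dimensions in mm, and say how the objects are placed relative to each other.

A is a table with a 1376×815 mm rectangular top, 50 mm thick, top surface at z = 683 mm, supported by four round legs of 68 mm diameter, each leg's bounding box inset 59 mm from the nearest pair of top edges, running from the floor.

B is a rectangular picture frame lying in the x–z plane (depth along y). The opening is 649 mm wide (x) by 470 mm tall (z), surrounded by a border 80 mm wide on all four sides. The frame is 27 mm deep and is made of two full-height vertical stiles with two horizontal rails fitted between them.

C is a simple wooden stool: a rectangular seat 250 mm (x) by 297 mm (y), 38 mm thick, top face at z = 384 mm, on four square legs, each 44×44 mm in cross-section. The legs rest on z = 0, each flush with a corner of the seat.

The picture frame is on top of the table. Three stools sit around the table at the +y, −x, +x sides.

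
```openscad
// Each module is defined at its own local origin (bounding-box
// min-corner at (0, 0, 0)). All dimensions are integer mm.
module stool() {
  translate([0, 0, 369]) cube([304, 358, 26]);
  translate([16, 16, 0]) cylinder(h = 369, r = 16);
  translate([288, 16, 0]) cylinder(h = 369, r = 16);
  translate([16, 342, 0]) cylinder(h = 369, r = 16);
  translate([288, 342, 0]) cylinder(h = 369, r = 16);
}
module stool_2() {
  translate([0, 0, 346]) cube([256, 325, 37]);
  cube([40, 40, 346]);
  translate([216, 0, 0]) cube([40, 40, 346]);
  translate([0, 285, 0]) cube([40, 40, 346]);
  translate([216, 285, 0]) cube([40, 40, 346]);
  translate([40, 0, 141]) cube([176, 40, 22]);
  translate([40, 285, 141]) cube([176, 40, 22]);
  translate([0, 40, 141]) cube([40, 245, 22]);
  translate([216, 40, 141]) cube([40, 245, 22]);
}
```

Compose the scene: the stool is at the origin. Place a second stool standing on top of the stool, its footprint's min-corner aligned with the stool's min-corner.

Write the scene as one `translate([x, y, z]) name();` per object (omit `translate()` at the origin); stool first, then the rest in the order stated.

stool();
translate([0, 0, 395]) stool_2();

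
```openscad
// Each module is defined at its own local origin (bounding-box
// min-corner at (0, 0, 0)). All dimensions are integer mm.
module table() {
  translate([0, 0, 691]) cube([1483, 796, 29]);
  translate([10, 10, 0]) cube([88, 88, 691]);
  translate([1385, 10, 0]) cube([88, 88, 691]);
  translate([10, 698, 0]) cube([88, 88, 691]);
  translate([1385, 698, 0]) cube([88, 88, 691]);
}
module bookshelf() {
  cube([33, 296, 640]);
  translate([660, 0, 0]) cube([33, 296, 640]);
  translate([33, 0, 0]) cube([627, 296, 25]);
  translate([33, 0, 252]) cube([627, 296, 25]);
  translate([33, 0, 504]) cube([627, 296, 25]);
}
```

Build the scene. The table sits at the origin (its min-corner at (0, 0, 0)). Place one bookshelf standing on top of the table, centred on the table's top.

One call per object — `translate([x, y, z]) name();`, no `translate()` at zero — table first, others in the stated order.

table();
translate([395, 250, 720]) bookshelf();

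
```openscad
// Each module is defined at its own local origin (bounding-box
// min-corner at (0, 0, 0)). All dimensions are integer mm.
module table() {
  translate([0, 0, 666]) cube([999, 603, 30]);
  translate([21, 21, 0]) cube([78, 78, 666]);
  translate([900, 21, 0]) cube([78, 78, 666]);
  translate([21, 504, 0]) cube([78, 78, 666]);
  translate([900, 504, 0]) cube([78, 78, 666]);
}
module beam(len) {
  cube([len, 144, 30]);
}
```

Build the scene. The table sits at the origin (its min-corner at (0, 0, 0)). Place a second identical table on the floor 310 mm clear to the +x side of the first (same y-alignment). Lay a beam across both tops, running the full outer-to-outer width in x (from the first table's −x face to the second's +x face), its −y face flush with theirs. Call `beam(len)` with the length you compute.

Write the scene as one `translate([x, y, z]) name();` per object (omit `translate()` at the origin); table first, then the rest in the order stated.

table();
translate([1309, 0, 0]) table();
translate([0, 0, 696]) beam(2308);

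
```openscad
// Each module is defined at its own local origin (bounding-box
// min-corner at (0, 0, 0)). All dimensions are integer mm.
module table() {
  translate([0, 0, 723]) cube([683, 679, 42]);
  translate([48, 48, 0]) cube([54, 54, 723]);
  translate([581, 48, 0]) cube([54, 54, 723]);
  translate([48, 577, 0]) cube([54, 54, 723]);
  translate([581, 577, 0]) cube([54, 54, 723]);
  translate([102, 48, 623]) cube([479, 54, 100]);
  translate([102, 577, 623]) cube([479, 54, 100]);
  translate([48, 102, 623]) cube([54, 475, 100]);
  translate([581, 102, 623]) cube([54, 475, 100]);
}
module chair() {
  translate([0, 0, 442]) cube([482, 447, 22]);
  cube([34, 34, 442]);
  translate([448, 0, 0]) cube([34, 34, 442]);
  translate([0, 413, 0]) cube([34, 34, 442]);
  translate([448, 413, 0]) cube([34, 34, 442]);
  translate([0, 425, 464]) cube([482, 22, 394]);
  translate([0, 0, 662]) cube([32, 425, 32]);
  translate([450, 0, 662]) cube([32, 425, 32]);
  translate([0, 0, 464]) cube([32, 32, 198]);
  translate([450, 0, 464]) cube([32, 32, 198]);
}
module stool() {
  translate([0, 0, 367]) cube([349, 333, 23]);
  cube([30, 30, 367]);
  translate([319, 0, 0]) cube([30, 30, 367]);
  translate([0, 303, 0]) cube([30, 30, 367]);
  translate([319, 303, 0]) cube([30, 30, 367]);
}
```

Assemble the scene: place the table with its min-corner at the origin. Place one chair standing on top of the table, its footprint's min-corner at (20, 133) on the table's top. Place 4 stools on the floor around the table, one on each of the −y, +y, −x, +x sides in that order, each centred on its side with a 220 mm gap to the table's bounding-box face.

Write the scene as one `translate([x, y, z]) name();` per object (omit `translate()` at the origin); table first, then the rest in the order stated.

table();
translate([20, 133, 765]) chair();
translate([167, -553, 0]) stool();
translate([167, 899, 0]) stool();
translate([-569, 173, 0]) stool();
translate([903, 173, 0]) stool();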